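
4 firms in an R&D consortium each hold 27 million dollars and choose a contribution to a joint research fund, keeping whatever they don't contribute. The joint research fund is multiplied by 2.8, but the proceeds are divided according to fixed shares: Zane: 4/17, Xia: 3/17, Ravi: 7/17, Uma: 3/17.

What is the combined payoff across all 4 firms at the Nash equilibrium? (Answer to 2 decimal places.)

156.60 million dollars

For player j, contributing a unit is worthwhile iff 2.8 × (j's share) ≥ 1, i.e. iff j's share is at least 0.3571.
The only share above 0.3571 is Ravi's 7/17, contributing 27; the remaining 3 contribute 0. Total contributed: 27.
The joint research fund pays out 2.8 × 27 = 75.60 in total (split across the unequal shares, but the aggregate is all that matters for the group sum).
The 3 free-riders keep 27 each, adding 81. Group total = 81 + 75.60 = 156.60.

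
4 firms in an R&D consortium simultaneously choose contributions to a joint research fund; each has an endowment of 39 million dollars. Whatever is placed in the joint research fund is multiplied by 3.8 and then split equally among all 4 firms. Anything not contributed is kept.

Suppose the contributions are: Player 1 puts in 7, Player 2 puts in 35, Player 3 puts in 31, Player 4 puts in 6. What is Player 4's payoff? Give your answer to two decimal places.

108.05 million dollars

Total contributed: 7 + 35 + 31 + 6 = 79.
Each receives 3.8 × 79 / 4 = 75.05 from the joint research fund.
Player 4 keeps 39 − 6 = 33, so Player 4's payoff is 33 + 75.05 = 108.05.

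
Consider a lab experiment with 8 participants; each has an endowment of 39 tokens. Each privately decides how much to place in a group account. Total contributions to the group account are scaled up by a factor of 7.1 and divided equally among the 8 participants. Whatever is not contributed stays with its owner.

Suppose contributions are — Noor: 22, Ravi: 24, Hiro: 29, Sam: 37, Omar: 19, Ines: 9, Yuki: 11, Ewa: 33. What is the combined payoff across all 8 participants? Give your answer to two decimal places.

1434.40 tokens

Total contributed: 22 + 24 + 29 + 37 + 19 + 9 + 11 + 33 = 184; total kept: 8 × 39 − 184 = 128.
The group account pays out 7.1 × 184 = 1306.40 in aggregate.
Group total = 128 + 1306.40 = 1434.40.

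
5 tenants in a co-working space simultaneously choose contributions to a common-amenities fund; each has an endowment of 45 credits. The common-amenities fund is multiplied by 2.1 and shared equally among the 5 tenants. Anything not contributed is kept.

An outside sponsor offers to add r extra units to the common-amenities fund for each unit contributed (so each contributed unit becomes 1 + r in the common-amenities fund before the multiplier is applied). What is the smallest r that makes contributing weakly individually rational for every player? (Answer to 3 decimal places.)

With matching at rate r, one contributed unit becomes (1 + r) in the common-amenities fund and returns 2.1 × (1 + r) / 5 to the contributor.
Setting this equal to 1: 1 + r = 5/2.1 = 2.3810.
So the minimum matching rate is r = 2.3810 − 1 = 1.381.

1.381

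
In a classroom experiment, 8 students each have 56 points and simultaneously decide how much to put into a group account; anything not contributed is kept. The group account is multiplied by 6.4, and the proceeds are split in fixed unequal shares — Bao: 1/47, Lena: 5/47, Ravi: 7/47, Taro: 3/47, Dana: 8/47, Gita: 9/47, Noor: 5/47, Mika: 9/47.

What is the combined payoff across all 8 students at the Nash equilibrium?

1355.20 points

For player j, contributing a unit is worthwhile iff 6.4 × (j's share) ≥ 1, i.e. iff j's share is at least 0.1563.
The shares above 0.1563 belong to Dana, Gita and Mika, contributing 56 each; the remaining 5 contribute 0. Total contributed: 168.
The group account pays out 6.4 × 168 = 1075.20 in total (split across the unequal shares, but the aggregate is all that matters for the group sum).
The 5 free-riders keep 56 each, adding 280. Group total = 280 + 1075.20 = 1355.20.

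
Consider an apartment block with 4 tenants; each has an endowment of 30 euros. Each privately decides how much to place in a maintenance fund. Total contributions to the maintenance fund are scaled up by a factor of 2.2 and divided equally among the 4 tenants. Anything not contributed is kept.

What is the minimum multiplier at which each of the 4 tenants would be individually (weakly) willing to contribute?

A contributed unit returns (multiplier)/4 to its contributor.
This reaches 1 exactly when the multiplier is 4.

4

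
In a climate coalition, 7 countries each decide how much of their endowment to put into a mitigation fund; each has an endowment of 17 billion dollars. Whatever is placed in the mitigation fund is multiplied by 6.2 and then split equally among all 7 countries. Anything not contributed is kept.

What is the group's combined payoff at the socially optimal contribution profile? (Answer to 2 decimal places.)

Each contributed unit returns 6.200 to the group as a whole (0.8857 to each of 7 players), which exceeds 1, so the social optimum is full contribution: group total = 6.200 × 119 = 737.80.

737.80 billion dollars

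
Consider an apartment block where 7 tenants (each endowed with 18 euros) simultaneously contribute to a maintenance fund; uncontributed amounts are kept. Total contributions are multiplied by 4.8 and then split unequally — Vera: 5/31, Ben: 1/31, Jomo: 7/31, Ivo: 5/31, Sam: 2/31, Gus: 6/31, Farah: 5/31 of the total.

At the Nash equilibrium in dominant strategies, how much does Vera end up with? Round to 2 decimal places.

31.94 euros

Each unit j contributes comes back to j as 4.8 × (j's share), so j prefers to contribute only if that share exceeds 1/4.8 = 0.2083; otherwise keeping the unit dominates.
Only Jomo (7/31) clears that bar, contributing 18; the remaining 6 contribute 0. Total contributed: 18.
Vera keeps 18 and receives 4.8 × 18 × 5/31 = 13.94 from the maintenance fund, for a payoff of 31.94.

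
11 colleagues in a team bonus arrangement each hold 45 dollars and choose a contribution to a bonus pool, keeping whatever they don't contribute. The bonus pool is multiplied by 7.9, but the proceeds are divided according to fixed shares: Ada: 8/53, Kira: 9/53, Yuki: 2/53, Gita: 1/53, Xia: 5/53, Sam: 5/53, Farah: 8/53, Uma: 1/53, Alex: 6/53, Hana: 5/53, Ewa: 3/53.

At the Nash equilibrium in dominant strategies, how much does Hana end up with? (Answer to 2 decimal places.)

145.61 dollars

Player j's private return per contributed unit is 7.9 × (j's share). Contributing is weakly dominant for j when that share is at least 1/7.9 = 0.1266, and contributing 0 is dominant otherwise.
Ada, Kira and Farah clear that bar, contributing 45 each; the remaining 8 contribute 0. Total contributed: 135.
Hana keeps 45 and receives 7.9 × 135 × 5/53 = 100.61 from the bonus pool, for a payoff of 145.61.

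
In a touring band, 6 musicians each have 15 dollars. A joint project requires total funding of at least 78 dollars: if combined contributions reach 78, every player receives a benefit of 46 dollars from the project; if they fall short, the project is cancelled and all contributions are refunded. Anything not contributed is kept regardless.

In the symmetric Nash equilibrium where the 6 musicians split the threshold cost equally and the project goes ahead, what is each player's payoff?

Equal share of the threshold: 78/6 = 13.
At this profile no one gains by cutting their contribution: any cut drops the total below 78, the project is cancelled, contributions are refunded, and the deviator ends with 15, which is less than 15 − 13 + 46 = 48. Contributing more than 13 just wastes the excess. So contributing exactly 13 is a best response.
Each player's payoff: 15 − 13 + 46 = 48.

48 dollars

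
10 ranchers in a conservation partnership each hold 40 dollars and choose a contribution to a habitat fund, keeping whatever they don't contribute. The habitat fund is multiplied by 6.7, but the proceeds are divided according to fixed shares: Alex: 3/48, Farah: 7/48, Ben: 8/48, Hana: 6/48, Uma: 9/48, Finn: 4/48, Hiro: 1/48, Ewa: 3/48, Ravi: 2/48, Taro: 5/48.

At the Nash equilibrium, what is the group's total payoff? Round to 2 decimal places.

For player j, contributing a unit is worthwhile iff 6.7 × (j's share) ≥ 1, i.e. iff j's share is at least 0.1493.
The shares above 0.1493 belong to Ben and Uma, contributing 40 each; the remaining 8 contribute 0. Total contributed: 80.
The habitat fund pays out 6.7 × 80 = 536.00 in total (split across the unequal shares, but the aggregate is all that matters for the group sum).
The 8 free-riders keep 40 each, adding 320. Group total = 320 + 536.00 = 856.00.

856.00 dollars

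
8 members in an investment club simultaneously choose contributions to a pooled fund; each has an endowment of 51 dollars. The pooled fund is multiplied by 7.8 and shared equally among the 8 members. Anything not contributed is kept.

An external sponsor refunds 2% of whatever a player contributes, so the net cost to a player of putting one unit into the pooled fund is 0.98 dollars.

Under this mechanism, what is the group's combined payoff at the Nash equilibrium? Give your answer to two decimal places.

Even with the mechanism, each unit contributed returns only (7.8/8) / 0.98 = 0.9949 per unit of net cost, so contributing nothing is still dominant.
Everyone keeps their endowment and the group total is 8 × 51 = 408.

408.00 dollars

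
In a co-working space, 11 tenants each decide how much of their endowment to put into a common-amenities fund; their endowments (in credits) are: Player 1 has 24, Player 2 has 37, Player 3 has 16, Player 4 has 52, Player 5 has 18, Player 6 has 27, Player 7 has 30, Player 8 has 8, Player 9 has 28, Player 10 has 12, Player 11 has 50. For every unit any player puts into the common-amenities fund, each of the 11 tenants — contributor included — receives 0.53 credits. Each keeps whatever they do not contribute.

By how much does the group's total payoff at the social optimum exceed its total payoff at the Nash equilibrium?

1458.66 credits

The private return per contributed unit is 0.53 < 1 for everyone, so the Nash equilibrium is zero contribution and the group total is Σ E_j = 24 + 37 + 16 + 52 + 18 + 27 + 30 + 8 + 28 + 12 + 50 = 302.
Each contributed unit returns 5.830 to the group, so the social optimum is full contribution by everyone: group total = 5.830 × 302 = 1760.66.
Efficiency loss = (5.830 − 1) × 302 = 1458.66.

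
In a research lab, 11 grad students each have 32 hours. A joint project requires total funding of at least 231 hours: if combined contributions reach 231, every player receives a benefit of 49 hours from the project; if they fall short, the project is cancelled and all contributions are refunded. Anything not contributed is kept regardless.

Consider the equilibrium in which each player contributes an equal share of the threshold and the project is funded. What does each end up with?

60 hours

Equal share of the threshold: 231/11 = 21.
At this profile no one gains by cutting their contribution: any cut drops the total below 231, the project is cancelled, contributions are refunded, and the deviator ends with 32, which is less than 32 − 21 + 49 = 60. Contributing more than 21 just wastes the excess. So contributing exactly 21 is a best response.
Each player's payoff: 32 − 21 + 49 = 60.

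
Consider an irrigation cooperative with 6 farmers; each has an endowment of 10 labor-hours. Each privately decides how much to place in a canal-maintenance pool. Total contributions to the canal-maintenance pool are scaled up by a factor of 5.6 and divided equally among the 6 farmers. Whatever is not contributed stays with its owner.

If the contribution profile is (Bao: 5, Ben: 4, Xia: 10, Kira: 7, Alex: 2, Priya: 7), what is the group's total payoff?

221.00 labor-hours

Total contributed: 5 + 4 + 10 + 7 + 2 + 7 = 35; total kept: 6 × 10 − 35 = 25.
The canal-maintenance pool pays out 5.6 × 35 = 196.00 in aggregate.
Group total = 25 + 196.00 = 221.00.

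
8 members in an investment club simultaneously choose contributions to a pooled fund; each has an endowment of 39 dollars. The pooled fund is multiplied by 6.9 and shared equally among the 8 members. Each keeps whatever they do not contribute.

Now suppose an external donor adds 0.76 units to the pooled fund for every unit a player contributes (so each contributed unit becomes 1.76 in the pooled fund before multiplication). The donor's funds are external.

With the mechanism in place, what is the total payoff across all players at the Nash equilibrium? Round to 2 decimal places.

The effective private return per unit is now 6.9 × 1.76 / 8 = 1.5180 > 1, so every player's dominant strategy flips to full contribution.
So the Nash equilibrium is full contribution by all 8; the group earns 6.9 × 1.76 × 312 = 3788.93.

3788.93 dollars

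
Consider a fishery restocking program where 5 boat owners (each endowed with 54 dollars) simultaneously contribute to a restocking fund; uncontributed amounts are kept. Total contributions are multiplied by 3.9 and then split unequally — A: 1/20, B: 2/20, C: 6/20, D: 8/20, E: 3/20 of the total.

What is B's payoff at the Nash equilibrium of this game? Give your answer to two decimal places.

96.12 dollars

For player j, contributing a unit is worthwhile iff 3.9 × (j's share) ≥ 1, i.e. iff j's share is at least 0.2564.
C and D are above the threshold, contributing 54 each; the remaining 3 contribute 0. Total contributed: 108.
B keeps 54 and receives 3.9 × 108 × 2/20 = 42.12 from the restocking fund, for a payoff of 96.12.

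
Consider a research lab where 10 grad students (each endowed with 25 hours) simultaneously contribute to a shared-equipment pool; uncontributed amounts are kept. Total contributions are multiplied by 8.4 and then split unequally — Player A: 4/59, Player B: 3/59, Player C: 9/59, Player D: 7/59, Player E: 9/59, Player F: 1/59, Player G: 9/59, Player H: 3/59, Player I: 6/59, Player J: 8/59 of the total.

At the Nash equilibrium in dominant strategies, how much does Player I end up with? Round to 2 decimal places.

Player j's private return per contributed unit is 8.4 × (j's share). Contributing is weakly dominant for j when that share is at least 1/8.4 = 0.1190, and contributing 0 is dominant otherwise.
Player C, Player E, Player G and Player J clear that bar, contributing 25 each; the remaining 6 contribute 0. Total contributed: 100.
Player I keeps 25 and receives 8.4 × 100 × 6/59 = 85.42 from the shared-equipment pool, for a payoff of 110.42.

110.42 hours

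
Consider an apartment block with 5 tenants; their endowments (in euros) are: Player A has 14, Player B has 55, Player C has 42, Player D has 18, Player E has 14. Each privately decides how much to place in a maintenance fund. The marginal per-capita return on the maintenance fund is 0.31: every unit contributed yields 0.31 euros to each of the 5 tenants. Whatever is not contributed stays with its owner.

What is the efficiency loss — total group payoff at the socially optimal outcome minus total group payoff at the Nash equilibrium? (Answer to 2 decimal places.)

The private return per contributed unit is 0.31 < 1 for everyone, so the Nash equilibrium is zero contribution and the group total is Σ E_j = 14 + 55 + 42 + 18 + 14 = 143.
Each contributed unit returns 1.550 to the group, so the social optimum is full contribution by everyone: group total = 1.550 × 143 = 221.65.
Efficiency loss = (1.550 − 1) × 143 = 78.65.

78.65 euros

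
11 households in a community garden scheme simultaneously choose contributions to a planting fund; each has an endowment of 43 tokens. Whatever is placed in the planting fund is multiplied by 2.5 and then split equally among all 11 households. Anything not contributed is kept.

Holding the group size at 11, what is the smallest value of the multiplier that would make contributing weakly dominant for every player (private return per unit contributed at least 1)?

11

A contributed unit returns (multiplier)/11 to its contributor.
This reaches 1 exactly when the multiplier is 11.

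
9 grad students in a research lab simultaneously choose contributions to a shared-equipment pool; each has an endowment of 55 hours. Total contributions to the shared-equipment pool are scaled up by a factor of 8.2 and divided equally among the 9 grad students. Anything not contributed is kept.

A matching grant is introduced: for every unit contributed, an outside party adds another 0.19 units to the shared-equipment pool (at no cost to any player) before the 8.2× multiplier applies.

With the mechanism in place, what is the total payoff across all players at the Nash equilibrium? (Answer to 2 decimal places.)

The effective private return per unit is now 8.2 × 1.19 / 9 = 1.0842 > 1, so every player's dominant strategy flips to full contribution.
So the Nash equilibrium is full contribution by all 9; the group earns 8.2 × 1.19 × 495 = 4830.21.

4830.21 hours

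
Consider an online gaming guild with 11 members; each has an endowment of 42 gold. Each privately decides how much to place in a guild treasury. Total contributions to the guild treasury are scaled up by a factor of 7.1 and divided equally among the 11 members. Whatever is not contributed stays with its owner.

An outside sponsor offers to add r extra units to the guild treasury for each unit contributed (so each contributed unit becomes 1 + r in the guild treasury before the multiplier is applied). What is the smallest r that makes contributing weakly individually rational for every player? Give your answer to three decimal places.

With matching at rate r, one contributed unit becomes (1 + r) in the guild treasury and returns 7.1 × (1 + r) / 11 to the contributor.
Setting this equal to 1: 1 + r = 11/7.1 = 1.5493.
So the minimum matching rate is r = 1.5493 − 1 = 0.549.

0.549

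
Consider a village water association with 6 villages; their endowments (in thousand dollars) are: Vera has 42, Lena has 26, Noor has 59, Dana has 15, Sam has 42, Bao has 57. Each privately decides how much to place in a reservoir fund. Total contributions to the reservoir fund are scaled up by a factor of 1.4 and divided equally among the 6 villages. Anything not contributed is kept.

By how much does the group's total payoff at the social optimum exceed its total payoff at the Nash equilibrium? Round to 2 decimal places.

The private return per contributed unit is 1.4/6 = 0.2333 < 1 for every player regardless of endowment, so the Nash equilibrium is zero contribution and the group total is Σ E_j = 42 + 26 + 59 + 15 + 42 + 57 = 241.
Each contributed unit returns 1.400 to the group, so the social optimum is full contribution by everyone: group total = 1.400 × 241 = 337.40.
Efficiency loss = (1.400 − 1) × 241 = 96.40.

96.40 thousand dollars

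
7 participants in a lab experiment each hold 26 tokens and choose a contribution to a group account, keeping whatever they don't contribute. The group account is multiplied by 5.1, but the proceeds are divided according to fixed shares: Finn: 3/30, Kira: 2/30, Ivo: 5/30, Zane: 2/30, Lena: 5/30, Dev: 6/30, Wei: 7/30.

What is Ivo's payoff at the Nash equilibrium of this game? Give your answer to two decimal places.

Each unit j contributes comes back to j as 5.1 × (j's share), so j prefers to contribute only if that share exceeds 1/5.1 = 0.1961; otherwise keeping the unit dominates.
Dev and Wei are above the threshold, contributing 26 each; the remaining 5 contribute 0. Total contributed: 52.
Ivo keeps 26 and receives 5.1 × 52 × 5/30 = 44.20 from the group account, for a payoff of 70.20.

70.20 tokens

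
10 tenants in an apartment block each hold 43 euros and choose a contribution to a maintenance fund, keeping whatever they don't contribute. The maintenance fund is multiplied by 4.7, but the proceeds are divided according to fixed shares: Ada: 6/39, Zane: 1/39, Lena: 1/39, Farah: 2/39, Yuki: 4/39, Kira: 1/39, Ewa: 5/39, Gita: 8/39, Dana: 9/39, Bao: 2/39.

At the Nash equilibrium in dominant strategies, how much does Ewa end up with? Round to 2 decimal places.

Player j's private return per contributed unit is 4.7 × (j's share). Contributing is weakly dominant for j when that share is at least 1/4.7 = 0.2128, and contributing 0 is dominant otherwise.
Only Dana (9/39) clears that bar, contributing 43; the remaining 9 contribute 0. Total contributed: 43.
Ewa keeps 43 and receives 4.7 × 43 × 5/39 = 25.91 from the maintenance fund, for a payoff of 68.91.

68.91 euros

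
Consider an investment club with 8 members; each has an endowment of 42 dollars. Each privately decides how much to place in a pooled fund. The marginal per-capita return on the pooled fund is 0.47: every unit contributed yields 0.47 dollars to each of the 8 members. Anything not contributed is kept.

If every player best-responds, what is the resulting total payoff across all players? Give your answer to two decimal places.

336.00 dollars

The private return per contributed unit is 0.47 < 1, so contributing 0 is dominant for every player. At the Nash equilibrium everyone keeps their 42, and the group total is 8 × 42 = 336.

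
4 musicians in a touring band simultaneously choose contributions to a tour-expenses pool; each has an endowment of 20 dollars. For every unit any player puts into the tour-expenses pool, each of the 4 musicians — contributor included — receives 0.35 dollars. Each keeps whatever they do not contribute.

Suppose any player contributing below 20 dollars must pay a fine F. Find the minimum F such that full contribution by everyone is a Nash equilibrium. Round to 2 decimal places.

13.00 dollars

Given the others contribute fully, the best deviation is to contribute 0 (any partial contribution still incurs the fine and gives up units whose private return 0.35 is below 1).
Deviating from 20 to 0 saves 20 dollars but forfeits the deviator's share of the drop in the tour-expenses pool: 0.35 × 20 = 7.00.
So the deviation gain is 20 − 7.00 = 13.00, and the fine must be at least 13.00 dollars to wipe it out.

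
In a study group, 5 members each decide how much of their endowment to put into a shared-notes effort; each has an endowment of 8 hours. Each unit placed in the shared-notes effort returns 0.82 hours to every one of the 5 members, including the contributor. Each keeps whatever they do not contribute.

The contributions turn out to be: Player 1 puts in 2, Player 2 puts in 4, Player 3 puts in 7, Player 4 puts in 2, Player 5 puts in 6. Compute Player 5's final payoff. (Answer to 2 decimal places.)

19.22 hours

Total contributed: 2 + 4 + 7 + 2 + 6 = 21.
Each receives 0.82 × 21 = 17.22 from the shared-notes effort.
Player 5 keeps 8 − 6 = 2, so Player 5's payoff is 2 + 17.22 = 19.22.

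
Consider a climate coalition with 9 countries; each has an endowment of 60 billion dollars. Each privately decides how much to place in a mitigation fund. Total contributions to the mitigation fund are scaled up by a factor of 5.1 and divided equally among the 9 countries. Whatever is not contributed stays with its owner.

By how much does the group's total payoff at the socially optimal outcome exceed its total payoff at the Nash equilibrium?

2214.00 billion dollars

Each contributed unit returns 5.1/9 = 0.5667 to its contributor — below 1 — so contributing 0 is dominant for every player. At the Nash equilibrium everyone keeps their 60, and the group total is 9 × 60 = 540.
Each contributed unit returns 5.100 to the group as a whole (0.5667 to each of 9 players), which exceeds 1, so the social optimum is full contribution: group total = 5.100 × 540 = 2754.00.
Efficiency loss = 2754.00 − 540 = 2214.00.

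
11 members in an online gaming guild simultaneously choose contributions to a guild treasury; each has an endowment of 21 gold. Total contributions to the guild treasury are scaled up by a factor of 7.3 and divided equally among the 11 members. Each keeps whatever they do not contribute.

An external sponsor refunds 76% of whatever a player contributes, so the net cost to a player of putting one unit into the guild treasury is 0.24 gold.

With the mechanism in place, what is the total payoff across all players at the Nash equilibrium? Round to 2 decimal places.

Under the mechanism each unit contributed yields (7.3/11) / 0.24 = 2.7652 back to its contributor per unit of net cost, which exceeds 1, making full contribution the dominant choice for everyone.
At the Nash equilibrium everyone contributes 21. Group total payoff = 11 × (21 × 0.76 + 7.3 × 21) = 1861.86.

1861.86 gold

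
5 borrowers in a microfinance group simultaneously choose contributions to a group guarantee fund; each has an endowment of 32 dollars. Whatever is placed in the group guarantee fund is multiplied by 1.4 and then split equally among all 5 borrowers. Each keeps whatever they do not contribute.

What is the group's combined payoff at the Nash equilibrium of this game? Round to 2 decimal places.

160.00 dollars

Each contributed unit returns 1.4/5 = 0.2800 to its contributor — below 1 — so contributing 0 is dominant for every player. At the Nash equilibrium everyone keeps their 32, and the group total is 5 × 32 = 160.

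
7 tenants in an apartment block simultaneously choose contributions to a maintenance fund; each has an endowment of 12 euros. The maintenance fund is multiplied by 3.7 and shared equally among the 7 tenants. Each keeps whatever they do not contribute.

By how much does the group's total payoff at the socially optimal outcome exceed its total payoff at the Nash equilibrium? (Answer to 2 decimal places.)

Each contributed unit returns 3.7/7 = 0.5286 to its contributor — below 1 — so contributing 0 is dominant for every player. At the Nash equilibrium everyone keeps their 12, and the group total is 7 × 12 = 84.
Each contributed unit returns 3.700 to the group as a whole (0.5286 to each of 7 players), which exceeds 1, so the social optimum is full contribution: group total = 3.700 × 84 = 310.80.
Efficiency loss = 310.80 − 84 = 226.80.

226.80 euros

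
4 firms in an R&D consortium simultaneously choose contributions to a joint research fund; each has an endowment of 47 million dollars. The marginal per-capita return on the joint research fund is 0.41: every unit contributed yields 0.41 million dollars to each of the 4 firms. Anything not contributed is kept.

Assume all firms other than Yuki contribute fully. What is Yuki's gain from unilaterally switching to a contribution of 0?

27.73 million dollars

Switching from a contribution of 47 to 0 lets Yuki keep an extra 47 million dollars, but lowers the joint research fund by 47, which costs Yuki their own share of that drop: 0.41 × 47 = 19.27.
Net gain = 47 − 19.27 = 27.73. The private return per contributed unit (0.41) is below 1, so free-riding is indeed the best response regardless of what the others do.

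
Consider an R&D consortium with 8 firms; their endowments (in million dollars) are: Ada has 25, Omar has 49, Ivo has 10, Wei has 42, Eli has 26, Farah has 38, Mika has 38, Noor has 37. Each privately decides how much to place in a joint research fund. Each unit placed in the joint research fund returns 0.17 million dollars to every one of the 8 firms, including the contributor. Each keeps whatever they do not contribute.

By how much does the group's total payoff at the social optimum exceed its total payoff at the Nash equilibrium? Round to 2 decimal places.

The private return per contributed unit is 0.17 < 1 for everyone, so the Nash equilibrium is zero contribution and the group total is Σ E_j = 25 + 49 + 10 + 42 + 26 + 38 + 38 + 37 = 265.
Each contributed unit returns 1.360 to the group, so the social optimum is full contribution by everyone: group total = 1.360 × 265 = 360.40.
Efficiency loss = (1.360 − 1) × 265 = 95.40.

95.40 million dollars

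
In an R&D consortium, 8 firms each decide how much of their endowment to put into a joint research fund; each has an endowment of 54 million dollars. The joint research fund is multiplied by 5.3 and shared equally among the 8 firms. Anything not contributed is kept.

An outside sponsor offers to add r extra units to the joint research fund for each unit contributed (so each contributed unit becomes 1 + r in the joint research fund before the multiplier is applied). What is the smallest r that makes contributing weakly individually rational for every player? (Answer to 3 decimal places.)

0.509

With matching at rate r, one contributed unit becomes (1 + r) in the joint research fund and returns 5.3 × (1 + r) / 8 to the contributor.
Setting this equal to 1: 1 + r = 8/5.3 = 1.5094.
So the minimum matching rate is r = 1.5094 − 1 = 0.509.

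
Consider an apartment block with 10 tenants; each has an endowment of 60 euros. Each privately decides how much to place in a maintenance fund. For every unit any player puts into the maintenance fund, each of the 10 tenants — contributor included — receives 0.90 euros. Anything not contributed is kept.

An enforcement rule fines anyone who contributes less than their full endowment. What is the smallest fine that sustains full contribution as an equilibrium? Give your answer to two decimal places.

Given the others contribute fully, the best deviation is to contribute 0 (any partial contribution still incurs the fine and gives up units whose private return 0.90 is below 1).
Deviating from 60 to 0 saves 60 euros but forfeits the deviator's share of the drop in the maintenance fund: 0.90 × 60 = 54.00.
So the deviation gain is 60 − 54.00 = 6.00, and the fine must be at least 6.00 euros to wipe it out.

6.00 euros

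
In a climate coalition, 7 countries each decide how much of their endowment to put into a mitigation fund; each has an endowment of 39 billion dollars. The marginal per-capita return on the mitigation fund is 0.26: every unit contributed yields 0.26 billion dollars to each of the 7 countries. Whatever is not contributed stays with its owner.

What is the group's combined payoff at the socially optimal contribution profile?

Each contributed unit returns 1.820 to the group as a whole (0.26 to each of 7 players), which exceeds 1, so the social optimum is full contribution: group total = 1.820 × 273 = 496.86.

496.86 billion dollars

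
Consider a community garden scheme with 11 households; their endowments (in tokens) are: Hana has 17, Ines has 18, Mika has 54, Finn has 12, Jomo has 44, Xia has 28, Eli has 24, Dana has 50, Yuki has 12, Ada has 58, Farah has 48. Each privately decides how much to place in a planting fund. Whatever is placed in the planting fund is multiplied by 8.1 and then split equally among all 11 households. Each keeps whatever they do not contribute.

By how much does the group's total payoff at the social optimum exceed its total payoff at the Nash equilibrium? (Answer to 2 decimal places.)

2591.50 tokens

The private return per contributed unit is 8.1/11 = 0.7364 < 1 for every player regardless of endowment, so the Nash equilibrium is zero contribution and the group total is Σ E_j = 17 + 18 + 54 + 12 + 44 + 28 + 24 + 50 + 12 + 58 + 48 = 365.
Each contributed unit returns 8.100 to the group, so the social optimum is full contribution by everyone: group total = 8.100 × 365 = 2956.50.
Efficiency loss = (8.100 − 1) × 365 = 2591.50.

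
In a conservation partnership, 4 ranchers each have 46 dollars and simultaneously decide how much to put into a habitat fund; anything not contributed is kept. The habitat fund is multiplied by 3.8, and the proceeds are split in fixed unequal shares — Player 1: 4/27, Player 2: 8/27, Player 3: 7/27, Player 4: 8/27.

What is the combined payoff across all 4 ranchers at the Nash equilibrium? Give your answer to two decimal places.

Each unit j contributes comes back to j as 3.8 × (j's share), so j prefers to contribute only if that share exceeds 1/3.8 = 0.2632; otherwise keeping the unit dominates.
Player 2 and Player 4 clear that bar, contributing 46 each; the remaining 2 contribute 0. Total contributed: 92.
The habitat fund pays out 3.8 × 92 = 349.60 in total (split across the unequal shares, but the aggregate is all that matters for the group sum).
The 2 free-riders keep 46 each, adding 92. Group total = 92 + 349.60 = 441.60.

441.60 dollars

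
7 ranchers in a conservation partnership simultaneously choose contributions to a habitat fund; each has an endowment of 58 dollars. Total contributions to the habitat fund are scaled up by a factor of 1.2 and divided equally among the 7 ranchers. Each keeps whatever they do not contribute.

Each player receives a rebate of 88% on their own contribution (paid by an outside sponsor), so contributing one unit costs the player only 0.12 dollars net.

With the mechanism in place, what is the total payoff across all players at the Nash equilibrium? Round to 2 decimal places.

The effective private return per unit is now (1.2/7) / 0.12 = 1.4286 > 1, so every player's dominant strategy flips to full contribution.
At the Nash equilibrium everyone contributes 58. Group total payoff = 7 × (58 × 0.88 + 1.2 × 58) = 844.48.

844.48 dollars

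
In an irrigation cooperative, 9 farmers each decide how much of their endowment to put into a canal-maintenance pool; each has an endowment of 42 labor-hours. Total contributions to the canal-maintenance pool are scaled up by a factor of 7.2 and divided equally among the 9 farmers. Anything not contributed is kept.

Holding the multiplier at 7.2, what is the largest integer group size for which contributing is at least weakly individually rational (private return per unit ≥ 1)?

7

Private return per unit is 7.2/(group size), which is ≥ 1 whenever the group size is ≤ 7.2.
The largest such integer is 7.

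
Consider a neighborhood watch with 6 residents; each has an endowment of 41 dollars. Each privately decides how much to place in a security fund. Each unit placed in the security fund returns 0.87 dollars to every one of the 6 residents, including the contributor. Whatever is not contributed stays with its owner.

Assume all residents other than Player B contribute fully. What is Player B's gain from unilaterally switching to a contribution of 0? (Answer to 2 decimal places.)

Switching from a contribution of 41 to 0 lets Player B keep an extra 41 dollars, but lowers the security fund by 41, which costs Player B their own share of that drop: 0.87 × 41 = 35.67.
Net gain = 41 − 35.67 = 5.33. The private return per contributed unit (0.87) is below 1, so free-riding is indeed the best response regardless of what the others do.

5.33 dollars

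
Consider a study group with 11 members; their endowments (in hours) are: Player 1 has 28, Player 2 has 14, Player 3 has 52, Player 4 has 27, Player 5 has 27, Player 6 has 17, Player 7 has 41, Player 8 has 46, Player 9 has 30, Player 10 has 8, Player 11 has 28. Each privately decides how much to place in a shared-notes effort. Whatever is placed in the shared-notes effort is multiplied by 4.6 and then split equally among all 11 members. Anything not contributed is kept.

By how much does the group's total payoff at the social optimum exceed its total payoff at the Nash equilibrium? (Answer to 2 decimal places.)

1144.80 hours

The private return per contributed unit is 4.6/11 = 0.4182 < 1 for every player regardless of endowment, so the Nash equilibrium is zero contribution and the group total is Σ E_j = 28 + 14 + 52 + 27 + 27 + 17 + 41 + 46 + 30 + 8 + 28 = 318.
Each contributed unit returns 4.600 to the group, so the social optimum is full contribution by everyone: group total = 4.600 × 318 = 1462.80.
Efficiency loss = (4.600 − 1) × 318 = 1144.80.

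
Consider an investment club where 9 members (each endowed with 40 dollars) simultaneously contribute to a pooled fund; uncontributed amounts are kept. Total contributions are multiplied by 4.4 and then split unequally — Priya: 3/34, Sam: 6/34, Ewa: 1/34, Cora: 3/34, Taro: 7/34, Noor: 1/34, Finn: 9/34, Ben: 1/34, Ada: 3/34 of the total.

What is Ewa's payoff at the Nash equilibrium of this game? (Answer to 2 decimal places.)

Player j's private return per contributed unit is 4.4 × (j's share). Contributing is weakly dominant for j when that share is at least 1/4.4 = 0.2273, and contributing 0 is dominant otherwise.
Finn alone (share 9/34) is above the threshold, contributing 40; the remaining 8 contribute 0. Total contributed: 40.
Ewa keeps 40 and receives 4.4 × 40 × 1/34 = 5.18 from the pooled fund, for a payoff of 45.18.

45.18 dollars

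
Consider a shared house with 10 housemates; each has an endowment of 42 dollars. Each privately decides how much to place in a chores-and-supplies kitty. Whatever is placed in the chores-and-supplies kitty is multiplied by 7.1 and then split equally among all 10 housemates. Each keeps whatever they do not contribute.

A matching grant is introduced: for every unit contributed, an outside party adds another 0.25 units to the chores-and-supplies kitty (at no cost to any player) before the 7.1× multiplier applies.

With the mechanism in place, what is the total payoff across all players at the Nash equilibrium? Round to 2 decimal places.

420.00 dollars

The effective private return is 7.1 × 1.25 / 10 = 0.8875, which is still under 1, so the mechanism doesn't change anyone's dominant strategy: zero contribution.
At the Nash equilibrium no one contributes; group total payoff = 10 × 42 = 420.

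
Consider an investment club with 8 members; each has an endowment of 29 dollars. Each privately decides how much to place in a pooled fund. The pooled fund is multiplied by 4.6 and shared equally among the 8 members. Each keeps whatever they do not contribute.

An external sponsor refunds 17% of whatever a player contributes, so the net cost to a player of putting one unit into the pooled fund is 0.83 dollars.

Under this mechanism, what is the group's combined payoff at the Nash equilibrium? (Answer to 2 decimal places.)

232.00 dollars

Even with the mechanism, each unit contributed returns only (4.6/8) / 0.83 = 0.6928 per unit of net cost, so contributing nothing is still dominant.
At the Nash equilibrium no one contributes; group total payoff = 8 × 29 = 232.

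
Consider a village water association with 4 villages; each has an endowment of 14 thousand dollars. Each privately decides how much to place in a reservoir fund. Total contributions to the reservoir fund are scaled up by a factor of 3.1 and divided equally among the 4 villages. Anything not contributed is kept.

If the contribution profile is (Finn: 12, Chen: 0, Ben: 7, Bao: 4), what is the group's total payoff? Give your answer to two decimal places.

104.30 thousand dollars

Total contributed: 12 + 0 + 7 + 4 = 23; total kept: 4 × 14 − 23 = 33.
The reservoir fund pays out 3.1 × 23 = 71.30 in aggregate.
Group total = 33 + 71.30 = 104.30.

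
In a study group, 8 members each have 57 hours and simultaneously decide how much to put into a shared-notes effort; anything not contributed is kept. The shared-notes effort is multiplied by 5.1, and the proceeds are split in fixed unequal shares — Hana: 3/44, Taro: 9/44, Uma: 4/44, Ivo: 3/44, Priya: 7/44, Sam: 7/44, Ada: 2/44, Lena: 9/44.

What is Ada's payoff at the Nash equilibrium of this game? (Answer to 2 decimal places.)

83.43 hours

A player with share s gets back 5.1·s per unit contributed, so full contribution is dominant for anyone with s > 1/5.1 = 0.1961 and zero contribution is dominant for anyone below.
The shares above 0.1961 belong to Taro and Lena, contributing 57 each; the remaining 6 contribute 0. Total contributed: 114.
Ada keeps 57 and receives 5.1 × 114 × 2/44 = 26.43 from the shared-notes effort, for a payoff of 83.43.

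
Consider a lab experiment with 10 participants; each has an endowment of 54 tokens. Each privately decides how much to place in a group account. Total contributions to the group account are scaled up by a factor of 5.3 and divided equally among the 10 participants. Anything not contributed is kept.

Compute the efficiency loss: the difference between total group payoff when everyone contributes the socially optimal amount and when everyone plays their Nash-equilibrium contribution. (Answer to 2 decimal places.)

2322.00 tokens

Each contributed unit returns 5.3/10 = 0.5300 to its contributor — below 1 — so contributing 0 is dominant for every player. At the Nash equilibrium everyone keeps their 54, and the group total is 10 × 54 = 540.
Each contributed unit returns 5.300 to the group as a whole (0.5300 to each of 10 players), which exceeds 1, so the social optimum is full contribution: group total = 5.300 × 540 = 2862.00.
Efficiency loss = 2862.00 − 540 = 2322.00.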